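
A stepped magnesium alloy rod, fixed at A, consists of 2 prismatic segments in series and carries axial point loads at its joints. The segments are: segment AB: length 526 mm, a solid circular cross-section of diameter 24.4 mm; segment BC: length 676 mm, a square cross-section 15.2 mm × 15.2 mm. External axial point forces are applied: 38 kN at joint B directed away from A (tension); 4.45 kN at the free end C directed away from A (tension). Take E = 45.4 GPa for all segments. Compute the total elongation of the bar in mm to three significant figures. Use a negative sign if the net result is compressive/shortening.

1.34 mm

Internal axial forces (sectioning from the free end, tension +): N_BC = 4.45 kN, N_AB = 42.45 kN.
A_AB = 467.6 mm².
A_BC = 231 mm².
δ_AB = 42450·526/(467.6·45400) = 1.052 mm
δ_BC = 4450·676/(231·45400) = 0.2868 mm
δ = Σδ_i = 1.339 mm.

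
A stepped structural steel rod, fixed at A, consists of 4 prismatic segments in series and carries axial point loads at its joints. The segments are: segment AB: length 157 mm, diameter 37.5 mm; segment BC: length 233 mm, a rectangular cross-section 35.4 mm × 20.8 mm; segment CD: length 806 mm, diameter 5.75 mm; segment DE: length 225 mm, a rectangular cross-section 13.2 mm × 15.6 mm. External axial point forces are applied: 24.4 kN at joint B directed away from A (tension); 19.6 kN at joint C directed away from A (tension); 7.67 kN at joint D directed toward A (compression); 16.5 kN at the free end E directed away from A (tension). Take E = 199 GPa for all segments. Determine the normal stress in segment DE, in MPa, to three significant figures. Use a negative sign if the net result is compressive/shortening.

Internal axial forces (sectioning from the free end, tension +): N_DE = 16.5 kN, N_CD = 8.83 kN, N_BC = 28.43 kN, N_AB = 52.83 kN.
A_DE = 205.9 mm².
σ_DE = N_DE/A_DE = 16500/205.9 = 80.13 MPa.

80.1 MPa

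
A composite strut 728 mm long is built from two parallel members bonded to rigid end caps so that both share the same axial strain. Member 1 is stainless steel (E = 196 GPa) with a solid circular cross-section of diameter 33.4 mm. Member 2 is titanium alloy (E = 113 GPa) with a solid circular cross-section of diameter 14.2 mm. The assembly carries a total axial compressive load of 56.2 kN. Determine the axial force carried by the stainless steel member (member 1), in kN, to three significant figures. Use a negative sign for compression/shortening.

-50.9 kN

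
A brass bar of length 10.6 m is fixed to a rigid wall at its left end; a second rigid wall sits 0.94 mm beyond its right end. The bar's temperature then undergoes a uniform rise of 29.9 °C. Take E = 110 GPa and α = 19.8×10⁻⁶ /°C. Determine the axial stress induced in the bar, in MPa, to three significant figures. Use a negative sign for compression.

-55.4 MPa

Free thermal expansion αLΔT = 19.8e-6 · 10600 · 29.9 = 6.275 mm.
The walls engage after the gap closes; constrained expansion = 6.275 − 0.94 = 5.335 mm.
The walls impose strain ε = −(5.335)/10600 = -5.0334e-04; σ = Eε = 110000 · -5.0334e-04 = -55.37 MPa.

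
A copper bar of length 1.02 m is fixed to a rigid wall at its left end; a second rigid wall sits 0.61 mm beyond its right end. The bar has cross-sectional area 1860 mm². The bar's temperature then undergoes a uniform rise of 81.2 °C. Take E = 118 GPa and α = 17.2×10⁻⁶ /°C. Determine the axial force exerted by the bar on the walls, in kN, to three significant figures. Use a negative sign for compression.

-175 kN

Free thermal expansion αLΔT = 17.2e-6 · 1020 · 81.2 = 1.425 mm.
The walls engage after the gap closes; constrained expansion = 1.425 − 0.61 = 0.8146 mm.
The walls impose strain ε = −(0.8146)/1020 = -7.9860e-04; σ = Eε = 118000 · -7.9860e-04 = -94.23 MPa.
Wall reaction R = σ·A = -94.23·1860 = -175300 N = -175.3 kN.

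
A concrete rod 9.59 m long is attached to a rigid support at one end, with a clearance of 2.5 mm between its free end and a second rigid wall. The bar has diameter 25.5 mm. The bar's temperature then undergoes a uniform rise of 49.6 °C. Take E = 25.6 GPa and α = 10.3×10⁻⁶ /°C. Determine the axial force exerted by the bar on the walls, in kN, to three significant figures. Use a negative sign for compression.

Free thermal expansion αLΔT = 10.3e-6 · 9590 · 49.6 = 4.899 mm.
The walls engage after the gap closes; constrained expansion = 4.899 − 2.5 = 2.399 mm.
The walls impose strain ε = −(2.399)/9590 = -2.5019e-04; σ = Eε = 25600 · -2.5019e-04 = -6.405 MPa.
Wall reaction R = σ·A = -6.405·510.7 = -3271 N = -3.271 kN.

-3.27 kN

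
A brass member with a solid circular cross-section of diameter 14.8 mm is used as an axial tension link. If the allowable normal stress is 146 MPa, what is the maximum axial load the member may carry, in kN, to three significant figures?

A = 172 mm².
P_max = σ_allow · A = 146 · 172 = 25120 N = 25.12 kN.

25.1 kN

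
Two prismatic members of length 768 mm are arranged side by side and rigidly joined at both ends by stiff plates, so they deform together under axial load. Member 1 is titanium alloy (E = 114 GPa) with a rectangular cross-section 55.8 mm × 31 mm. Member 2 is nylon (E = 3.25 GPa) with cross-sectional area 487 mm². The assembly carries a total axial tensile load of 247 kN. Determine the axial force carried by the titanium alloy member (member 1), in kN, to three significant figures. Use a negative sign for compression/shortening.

A_1 = 1730 mm².
Equal strain + equilibrium ⇒ each member carries load in proportion to AE: A₁E₁ = 197200000 N, A₂E₂ = 1583000 N, ΣAE = 198800000 N.
F₁ = P·A₁E₁/ΣAE = 247000·197200000/198800000 = 245000 N.

245 kN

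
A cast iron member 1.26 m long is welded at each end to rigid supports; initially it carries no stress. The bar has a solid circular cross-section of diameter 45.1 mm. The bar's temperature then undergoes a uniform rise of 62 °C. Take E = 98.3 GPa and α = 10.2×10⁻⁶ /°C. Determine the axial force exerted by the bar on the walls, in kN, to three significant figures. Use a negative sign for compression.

-99.3 kN

Free thermal expansion αLΔT = 10.2e-6 · 1260 · 62 = 0.7968 mm.
The walls impose strain ε = −(0.7968)/1260 = -6.3240e-04; σ = Eε = 98300 · -6.3240e-04 = -62.16 MPa.
Wall reaction R = σ·A = -62.16·1598 = -99310 N = -99.31 kN.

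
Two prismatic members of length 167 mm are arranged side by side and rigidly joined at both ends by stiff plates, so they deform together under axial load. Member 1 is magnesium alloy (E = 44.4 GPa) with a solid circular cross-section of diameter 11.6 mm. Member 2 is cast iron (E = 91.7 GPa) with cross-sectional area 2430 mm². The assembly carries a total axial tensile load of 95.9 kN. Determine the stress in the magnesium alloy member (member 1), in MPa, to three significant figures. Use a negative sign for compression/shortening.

18.7 MPa

A_1 = 105.7 mm².
Equal strain + equilibrium ⇒ each member carries load in proportion to AE: A₁E₁ = 4692000 N, A₂E₂ = 222800000 N, ΣAE = 227500000 N.
σ₁ = P·E₁/ΣAE = 95900·44400/227500000 = 18.71 MPa.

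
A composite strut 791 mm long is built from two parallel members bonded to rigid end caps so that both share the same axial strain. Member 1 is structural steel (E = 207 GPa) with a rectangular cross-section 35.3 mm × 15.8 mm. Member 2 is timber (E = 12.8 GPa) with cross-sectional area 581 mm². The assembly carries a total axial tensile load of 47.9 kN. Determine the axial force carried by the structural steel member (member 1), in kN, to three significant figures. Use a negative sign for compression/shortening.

45.0 kN

A_1 = 557.7 mm².
Equal strain + equilibrium ⇒ each member carries load in proportion to AE: A₁E₁ = 115500000 N, A₂E₂ = 7437000 N, ΣAE = 122900000 N.
F₁ = P·A₁E₁/ΣAE = 47900·115500000/122900000 = 45000 N.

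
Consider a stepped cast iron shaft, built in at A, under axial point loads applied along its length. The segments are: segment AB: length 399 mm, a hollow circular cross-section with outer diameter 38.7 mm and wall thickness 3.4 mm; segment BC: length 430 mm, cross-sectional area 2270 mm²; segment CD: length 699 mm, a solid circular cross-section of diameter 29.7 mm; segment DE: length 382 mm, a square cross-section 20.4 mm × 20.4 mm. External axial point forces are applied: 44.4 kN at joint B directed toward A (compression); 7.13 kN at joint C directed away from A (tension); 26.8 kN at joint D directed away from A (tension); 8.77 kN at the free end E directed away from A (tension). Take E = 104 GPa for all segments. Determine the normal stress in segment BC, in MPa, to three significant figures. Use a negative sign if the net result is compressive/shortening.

18.8 MPa

Internal axial forces (sectioning from the free end, tension +): N_DE = 8.77 kN, N_CD = 35.57 kN, N_BC = 42.7 kN, N_AB = -1.7 kN.
σ_BC = N_BC/A_BC = 42700/2270 = 18.81 MPa.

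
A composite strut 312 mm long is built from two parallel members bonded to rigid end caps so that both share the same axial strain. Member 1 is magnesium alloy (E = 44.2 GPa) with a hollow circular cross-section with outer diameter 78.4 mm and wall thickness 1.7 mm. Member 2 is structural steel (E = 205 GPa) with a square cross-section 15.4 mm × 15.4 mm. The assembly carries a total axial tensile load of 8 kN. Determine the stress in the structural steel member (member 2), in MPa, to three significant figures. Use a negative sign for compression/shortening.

24.6 MPa

A_1 = 409.6 mm².
A_2 = 237.2 mm².
Equal strain + equilibrium ⇒ each member carries load in proportion to AE: A₁E₁ = 18110000 N, A₂E₂ = 48620000 N, ΣAE = 66720000 N.
σ₂ = P·E₂/ΣAE = 8000·205000/66720000 = 24.58 MPa.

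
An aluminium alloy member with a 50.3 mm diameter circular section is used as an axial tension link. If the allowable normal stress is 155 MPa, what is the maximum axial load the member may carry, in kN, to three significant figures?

A = 1987 mm².
P_max = σ_allow · A = 155 · 1987 = 308000 N = 308 kN.

308 kN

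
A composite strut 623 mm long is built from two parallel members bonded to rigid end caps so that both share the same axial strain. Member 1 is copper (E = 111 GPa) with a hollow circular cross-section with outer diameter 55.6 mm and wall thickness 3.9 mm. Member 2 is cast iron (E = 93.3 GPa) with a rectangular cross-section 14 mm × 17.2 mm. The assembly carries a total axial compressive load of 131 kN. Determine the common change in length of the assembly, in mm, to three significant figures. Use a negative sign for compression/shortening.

-0.880 mm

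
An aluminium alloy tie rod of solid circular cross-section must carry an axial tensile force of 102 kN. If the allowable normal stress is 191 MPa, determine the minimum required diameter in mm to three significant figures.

26.1 mm

Required area A ≥ P/σ_allow = 102000/191 = 534 mm².
For a solid circular section, d ≥ √(4A/π) = 26.08 mm.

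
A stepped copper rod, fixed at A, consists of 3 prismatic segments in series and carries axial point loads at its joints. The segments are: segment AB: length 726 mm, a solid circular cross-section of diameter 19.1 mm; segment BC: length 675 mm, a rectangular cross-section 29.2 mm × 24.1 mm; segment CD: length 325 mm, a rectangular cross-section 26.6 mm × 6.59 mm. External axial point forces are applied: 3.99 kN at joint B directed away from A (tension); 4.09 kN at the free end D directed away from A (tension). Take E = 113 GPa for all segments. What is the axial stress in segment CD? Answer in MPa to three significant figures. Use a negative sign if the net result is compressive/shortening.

23.3 MPa

Internal axial forces (sectioning from the free end, tension +): N_CD = 4.09 kN, N_BC = 4.09 kN, N_AB = 8.08 kN.
A_CD = 175.3 mm².
σ_CD = N_CD/A_CD = 4090/175.3 = 23.33 MPa.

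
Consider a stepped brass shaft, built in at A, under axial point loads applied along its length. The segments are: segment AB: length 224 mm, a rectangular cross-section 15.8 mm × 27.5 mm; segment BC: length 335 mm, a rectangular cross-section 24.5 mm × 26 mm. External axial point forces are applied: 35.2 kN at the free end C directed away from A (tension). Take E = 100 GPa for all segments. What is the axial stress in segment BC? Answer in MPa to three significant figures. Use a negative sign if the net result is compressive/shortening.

55.3 MPa

Internal axial forces (sectioning from the free end, tension +): N_BC = 35.2 kN, N_AB = 35.2 kN.
A_BC = 637 mm².
σ_BC = N_BC/A_BC = 35200/637 = 55.26 MPa.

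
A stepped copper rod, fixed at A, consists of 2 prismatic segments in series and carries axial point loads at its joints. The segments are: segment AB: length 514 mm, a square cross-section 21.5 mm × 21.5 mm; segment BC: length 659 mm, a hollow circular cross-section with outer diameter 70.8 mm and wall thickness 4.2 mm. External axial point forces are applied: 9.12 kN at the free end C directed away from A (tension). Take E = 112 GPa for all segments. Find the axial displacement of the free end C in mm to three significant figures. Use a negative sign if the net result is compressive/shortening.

0.152 mm

Internal axial forces (sectioning from the free end, tension +): N_BC = 9.12 kN, N_AB = 9.12 kN.
A_AB = 462.2 mm².
A_BC = 878.8 mm².
δ_AB = 9120·514/(462.2·112000) = 0.09054 mm
δ_BC = 9120·659/(878.8·112000) = 0.06106 mm
δ = Σδ_i = 0.1516 mm.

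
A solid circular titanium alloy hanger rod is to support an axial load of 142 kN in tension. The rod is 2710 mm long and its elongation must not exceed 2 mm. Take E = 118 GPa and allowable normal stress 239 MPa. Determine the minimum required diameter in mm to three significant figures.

45.6 mm

Required area A ≥ P/σ_allow = 142000/239 = 594.1 mm².
For a solid circular section, d ≥ √(4A/π) = 27.5 mm.
Elongation limit: A ≥ PL/(Eδ_allow) = 142000·2710/(118000·2) = 1631 mm² ⇒ d ≥ 45.56 mm.
The elongation limit governs.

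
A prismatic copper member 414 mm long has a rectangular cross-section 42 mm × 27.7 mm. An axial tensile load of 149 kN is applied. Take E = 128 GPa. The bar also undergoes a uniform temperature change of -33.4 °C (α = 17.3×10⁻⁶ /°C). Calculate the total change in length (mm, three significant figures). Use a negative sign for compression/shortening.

0.175 mm

A = 1163 mm².
δ_mech = NL/(AE) = 149000·414/(1163·128000) = 0.4142 mm.
δ_thermal = αLΔT = 17.3e-6·414·-33.4 = -0.2392 mm.
δ = δ_mech + δ_thermal = 0.175 mm.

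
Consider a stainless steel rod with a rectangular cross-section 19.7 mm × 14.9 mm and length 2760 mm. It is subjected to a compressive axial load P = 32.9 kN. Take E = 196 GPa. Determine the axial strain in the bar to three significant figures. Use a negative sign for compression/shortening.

-5.72e-04

A = 293.5 mm².
σ = N/A = -112.1 MPa; ε = σ/E = -112.1/196000 = -5.719e-04.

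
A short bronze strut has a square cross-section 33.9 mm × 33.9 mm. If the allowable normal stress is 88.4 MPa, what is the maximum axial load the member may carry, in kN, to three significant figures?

A = 1149 mm².
P_max = σ_allow · A = 88.4 · 1149 = 101600 N = 101.6 kN.

102 kN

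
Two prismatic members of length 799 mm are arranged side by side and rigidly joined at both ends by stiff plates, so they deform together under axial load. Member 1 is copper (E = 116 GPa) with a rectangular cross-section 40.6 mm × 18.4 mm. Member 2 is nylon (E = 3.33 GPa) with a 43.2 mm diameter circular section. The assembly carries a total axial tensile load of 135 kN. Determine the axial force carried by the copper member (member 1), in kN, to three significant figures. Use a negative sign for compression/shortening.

A_1 = 747 mm².
A_2 = 1466 mm².
Equal strain + equilibrium ⇒ each member carries load in proportion to AE: A₁E₁ = 86660000 N, A₂E₂ = 4881000 N, ΣAE = 91540000 N.
F₁ = P·A₁E₁/ΣAE = 135000·86660000/91540000 = 127800 N.

128 kN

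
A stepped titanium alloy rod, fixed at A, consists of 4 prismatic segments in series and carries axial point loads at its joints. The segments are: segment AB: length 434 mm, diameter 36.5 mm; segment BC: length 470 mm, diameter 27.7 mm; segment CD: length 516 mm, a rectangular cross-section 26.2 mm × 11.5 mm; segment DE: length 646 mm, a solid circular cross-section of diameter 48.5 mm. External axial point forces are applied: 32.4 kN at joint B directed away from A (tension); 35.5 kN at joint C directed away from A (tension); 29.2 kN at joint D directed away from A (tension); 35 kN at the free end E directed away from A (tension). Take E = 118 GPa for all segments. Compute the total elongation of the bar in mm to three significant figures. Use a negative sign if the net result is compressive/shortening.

Internal axial forces (sectioning from the free end, tension +): N_DE = 35 kN, N_CD = 64.2 kN, N_BC = 99.7 kN, N_AB = 132.1 kN.
A_AB = 1046 mm².
A_BC = 602.6 mm².
A_CD = 301.3 mm².
A_DE = 1847 mm².
δ_AB = 132100·434/(1046·118000) = 0.4643 mm
δ_BC = 99700·470/(602.6·118000) = 0.659 mm
δ_CD = 64200·516/(301.3·118000) = 0.9318 mm
δ_DE = 35000·646/(1847·118000) = 0.1037 mm
δ = Σδ_i = 2.159 mm.

2.16 mm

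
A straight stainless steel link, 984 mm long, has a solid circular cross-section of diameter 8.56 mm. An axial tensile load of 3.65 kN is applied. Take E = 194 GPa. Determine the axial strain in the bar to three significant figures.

A = 57.55 mm².
σ = N/A = 63.42 MPa; ε = σ/E = 63.42/194000 = 3.269e-04.

3.27e-04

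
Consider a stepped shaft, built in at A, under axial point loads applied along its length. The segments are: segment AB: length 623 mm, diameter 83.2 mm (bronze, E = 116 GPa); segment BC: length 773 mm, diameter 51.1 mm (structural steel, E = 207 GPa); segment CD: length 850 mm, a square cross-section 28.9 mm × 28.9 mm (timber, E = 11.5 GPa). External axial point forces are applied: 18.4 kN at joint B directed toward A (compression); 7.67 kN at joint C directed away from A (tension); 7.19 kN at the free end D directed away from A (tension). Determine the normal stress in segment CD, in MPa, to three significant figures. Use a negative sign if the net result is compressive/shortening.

Internal axial forces (sectioning from the free end, tension +): N_CD = 7.19 kN, N_BC = 14.86 kN, N_AB = -3.54 kN.
A_CD = 835.2 mm².
σ_CD = N_CD/A_CD = 7190/835.2 = 8.609 MPa.

8.61 MPa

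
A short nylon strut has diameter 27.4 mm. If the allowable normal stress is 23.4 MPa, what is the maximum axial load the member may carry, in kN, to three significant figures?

A = 589.6 mm².
P_max = σ_allow · A = 23.4 · 589.6 = 13800 N = 13.8 kN.

13.8 kN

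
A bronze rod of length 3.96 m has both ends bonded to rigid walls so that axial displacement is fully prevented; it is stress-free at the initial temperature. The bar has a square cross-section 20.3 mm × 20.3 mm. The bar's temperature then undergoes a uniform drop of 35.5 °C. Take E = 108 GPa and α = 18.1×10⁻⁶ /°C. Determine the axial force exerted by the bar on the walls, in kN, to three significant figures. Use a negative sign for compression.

Free thermal expansion αLΔT = 18.1e-6 · 3960 · -35.5 = -2.544 mm.
The walls impose strain ε = −(-2.544)/3960 = 6.4255e-04; σ = Eε = 108000 · 6.4255e-04 = 69.4 MPa.
Wall reaction R = σ·A = 69.4·412.1 = 28600 N = 28.6 kN.

28.6 kN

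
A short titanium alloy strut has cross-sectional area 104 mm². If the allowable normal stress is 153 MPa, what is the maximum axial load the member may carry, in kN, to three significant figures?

P_max = σ_allow · A = 153 · 104 = 15910 N = 15.91 kN.

15.9 kN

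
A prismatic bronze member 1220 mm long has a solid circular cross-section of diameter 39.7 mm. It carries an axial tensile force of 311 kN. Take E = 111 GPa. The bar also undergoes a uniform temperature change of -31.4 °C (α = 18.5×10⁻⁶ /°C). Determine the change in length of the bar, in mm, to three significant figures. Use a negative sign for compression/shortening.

2.05 mm

A = 1238 mm².
δ_mech = NL/(AE) = 311000·1220/(1238·111000) = 2.761 mm.
δ_thermal = αLΔT = 18.5e-6·1220·-31.4 = -0.7087 mm.
δ = δ_mech + δ_thermal = 2.053 mm.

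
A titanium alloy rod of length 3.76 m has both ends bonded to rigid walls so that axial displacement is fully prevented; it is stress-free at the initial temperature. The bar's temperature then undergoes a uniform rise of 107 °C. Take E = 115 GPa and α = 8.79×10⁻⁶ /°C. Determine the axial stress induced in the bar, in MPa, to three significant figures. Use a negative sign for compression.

Free thermal expansion αLΔT = 8.79e-6 · 3760 · 107 = 3.536 mm.
The walls impose strain ε = −(3.536)/3760 = -9.4053e-04; σ = Eε = 115000 · -9.4053e-04 = -108.2 MPa.

-108 MPa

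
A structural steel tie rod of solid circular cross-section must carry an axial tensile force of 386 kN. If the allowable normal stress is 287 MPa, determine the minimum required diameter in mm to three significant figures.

41.4 mm

Required area A ≥ P/σ_allow = 386000/287 = 1345 mm².
For a solid circular section, d ≥ √(4A/π) = 41.38 mm.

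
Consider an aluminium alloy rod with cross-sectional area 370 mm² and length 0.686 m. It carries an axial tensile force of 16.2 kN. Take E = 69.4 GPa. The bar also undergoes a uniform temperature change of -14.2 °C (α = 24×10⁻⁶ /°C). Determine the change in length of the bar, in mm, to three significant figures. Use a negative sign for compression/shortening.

δ_mech = NL/(AE) = 16200·686/(370·69400) = 0.4328 mm.
δ_thermal = αLΔT = 24e-6·686·-14.2 = -0.2338 mm.
δ = δ_mech + δ_thermal = 0.199 mm.

0.199 mm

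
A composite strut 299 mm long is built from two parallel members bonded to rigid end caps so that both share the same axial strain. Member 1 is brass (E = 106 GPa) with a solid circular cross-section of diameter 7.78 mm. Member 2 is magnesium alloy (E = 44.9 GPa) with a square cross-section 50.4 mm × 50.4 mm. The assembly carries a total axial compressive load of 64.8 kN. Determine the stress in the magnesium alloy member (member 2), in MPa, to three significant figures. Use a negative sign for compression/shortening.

-24.4 MPa

A_1 = 47.54 mm².
A_2 = 2540 mm².
Equal strain + equilibrium ⇒ each member carries load in proportion to AE: A₁E₁ = 5039000 N, A₂E₂ = 114100000 N, ΣAE = 119100000 N.
σ₂ = P·E₂/ΣAE = -64800·44900/119100000 = -24.43 MPa.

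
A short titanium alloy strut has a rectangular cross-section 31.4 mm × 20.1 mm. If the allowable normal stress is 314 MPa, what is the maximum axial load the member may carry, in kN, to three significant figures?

A = 631.1 mm².
P_max = σ_allow · A = 314 · 631.1 = 198200 N = 198.2 kN.

198 kN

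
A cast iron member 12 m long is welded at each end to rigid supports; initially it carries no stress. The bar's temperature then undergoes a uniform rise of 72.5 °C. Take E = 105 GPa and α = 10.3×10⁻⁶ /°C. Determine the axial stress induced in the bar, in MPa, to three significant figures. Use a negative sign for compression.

Free thermal expansion αLΔT = 10.3e-6 · 12000 · 72.5 = 8.961 mm.
The walls impose strain ε = −(8.961)/12000 = -7.4675e-04; σ = Eε = 105000 · -7.4675e-04 = -78.41 MPa.

-78.4 MPa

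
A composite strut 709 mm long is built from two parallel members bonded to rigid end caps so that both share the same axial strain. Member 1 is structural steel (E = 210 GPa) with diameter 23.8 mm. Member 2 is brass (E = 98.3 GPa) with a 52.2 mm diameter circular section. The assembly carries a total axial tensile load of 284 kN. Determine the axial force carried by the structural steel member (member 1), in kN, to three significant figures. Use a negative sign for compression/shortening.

87.3 kN

A_1 = 444.9 mm².
A_2 = 2140 mm².
Equal strain + equilibrium ⇒ each member carries load in proportion to AE: A₁E₁ = 93420000 N, A₂E₂ = 210400000 N, ΣAE = 303800000 N.
F₁ = P·A₁E₁/ΣAE = 284000·93420000/303800000 = 87340 N.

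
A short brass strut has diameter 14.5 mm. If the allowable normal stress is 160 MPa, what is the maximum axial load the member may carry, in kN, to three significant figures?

26.4 kN

A = 165.1 mm².
P_max = σ_allow · A = 160 · 165.1 = 26420 N = 26.42 kN.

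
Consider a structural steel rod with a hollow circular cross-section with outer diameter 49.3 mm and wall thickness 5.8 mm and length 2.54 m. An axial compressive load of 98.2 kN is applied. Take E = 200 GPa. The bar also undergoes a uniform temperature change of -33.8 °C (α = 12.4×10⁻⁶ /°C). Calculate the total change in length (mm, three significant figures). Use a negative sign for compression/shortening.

-2.64 mm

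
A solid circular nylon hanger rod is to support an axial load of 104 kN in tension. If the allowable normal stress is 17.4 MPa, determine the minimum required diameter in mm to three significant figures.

87.2 mm

Required area A ≥ P/σ_allow = 104000/17.4 = 5977 mm².
For a solid circular section, d ≥ √(4A/π) = 87.24 mm.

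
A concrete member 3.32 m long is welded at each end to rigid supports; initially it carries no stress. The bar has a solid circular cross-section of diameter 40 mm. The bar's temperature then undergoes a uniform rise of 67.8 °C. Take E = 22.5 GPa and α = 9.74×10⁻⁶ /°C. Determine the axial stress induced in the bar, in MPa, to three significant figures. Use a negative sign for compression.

-14.9 MPa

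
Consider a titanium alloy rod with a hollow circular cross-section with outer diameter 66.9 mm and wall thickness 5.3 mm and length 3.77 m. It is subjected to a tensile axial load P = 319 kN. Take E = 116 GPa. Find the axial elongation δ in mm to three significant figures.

10.1 mm

A = 1026 mm².
δ_mech = NL/(AE) = 319000·3770/(1026·116000) = 10.11 mm.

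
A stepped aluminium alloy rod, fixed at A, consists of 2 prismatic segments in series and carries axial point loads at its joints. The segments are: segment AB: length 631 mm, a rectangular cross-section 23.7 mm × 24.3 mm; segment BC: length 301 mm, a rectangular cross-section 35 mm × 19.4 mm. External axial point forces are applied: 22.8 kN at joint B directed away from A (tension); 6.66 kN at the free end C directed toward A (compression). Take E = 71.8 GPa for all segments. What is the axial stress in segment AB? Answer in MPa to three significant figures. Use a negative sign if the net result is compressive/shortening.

Internal axial forces (sectioning from the free end, tension +): N_BC = -6.66 kN, N_AB = 16.14 kN.
A_AB = 575.9 mm².
σ_AB = N_AB/A_AB = 16140/575.9 = 28.03 MPa.

28.0 MPa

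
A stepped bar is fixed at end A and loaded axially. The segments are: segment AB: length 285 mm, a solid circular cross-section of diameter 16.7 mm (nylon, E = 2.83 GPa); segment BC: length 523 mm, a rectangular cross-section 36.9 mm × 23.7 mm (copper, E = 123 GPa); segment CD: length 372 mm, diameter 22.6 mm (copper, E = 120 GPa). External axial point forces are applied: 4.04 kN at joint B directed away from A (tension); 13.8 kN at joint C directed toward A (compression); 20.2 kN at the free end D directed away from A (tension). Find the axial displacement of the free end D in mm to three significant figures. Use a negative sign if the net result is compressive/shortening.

Internal axial forces (sectioning from the free end, tension +): N_CD = 20.2 kN, N_BC = 6.4 kN, N_AB = 10.44 kN.
A_AB = 219 mm².
A_BC = 874.5 mm².
A_CD = 401.1 mm².
δ_AB = 10440·285/(219·2830) = 4.8 mm
δ_BC = 6400·523/(874.5·123000) = 0.03112 mm
δ_CD = 20200·372/(401.1·120000) = 0.1561 mm
δ = Σδ_i = 4.987 mm.

4.99 mm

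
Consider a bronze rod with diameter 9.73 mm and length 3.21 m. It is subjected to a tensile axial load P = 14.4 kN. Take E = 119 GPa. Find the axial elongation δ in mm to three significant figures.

5.22 mm

A = 74.36 mm².
δ_mech = NL/(AE) = 14400·3210/(74.36·119000) = 5.224 mm.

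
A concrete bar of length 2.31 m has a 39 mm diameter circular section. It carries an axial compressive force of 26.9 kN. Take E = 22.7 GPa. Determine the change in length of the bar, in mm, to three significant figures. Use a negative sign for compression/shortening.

-2.29 mm

A = 1195 mm².
δ_mech = NL/(AE) = -26900·2310/(1195·22700) = -2.291 mm.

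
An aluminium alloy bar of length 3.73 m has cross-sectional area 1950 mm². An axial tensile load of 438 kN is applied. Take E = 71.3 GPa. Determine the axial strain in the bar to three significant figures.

0.00315

σ = N/A = 224.6 MPa; ε = σ/E = 224.6/71300 = 3.150e-03.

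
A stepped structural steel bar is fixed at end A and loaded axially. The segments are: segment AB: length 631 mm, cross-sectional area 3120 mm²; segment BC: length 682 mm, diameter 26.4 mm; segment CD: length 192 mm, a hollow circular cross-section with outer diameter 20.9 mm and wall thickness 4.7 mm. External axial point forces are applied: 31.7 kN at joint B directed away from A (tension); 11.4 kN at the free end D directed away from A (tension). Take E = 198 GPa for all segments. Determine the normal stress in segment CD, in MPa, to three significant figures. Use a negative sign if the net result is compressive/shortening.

47.7 MPa

Internal axial forces (sectioning from the free end, tension +): N_CD = 11.4 kN, N_BC = 11.4 kN, N_AB = 43.1 kN.
A_CD = 239.2 mm².
σ_CD = N_CD/A_CD = 11400/239.2 = 47.66 MPa.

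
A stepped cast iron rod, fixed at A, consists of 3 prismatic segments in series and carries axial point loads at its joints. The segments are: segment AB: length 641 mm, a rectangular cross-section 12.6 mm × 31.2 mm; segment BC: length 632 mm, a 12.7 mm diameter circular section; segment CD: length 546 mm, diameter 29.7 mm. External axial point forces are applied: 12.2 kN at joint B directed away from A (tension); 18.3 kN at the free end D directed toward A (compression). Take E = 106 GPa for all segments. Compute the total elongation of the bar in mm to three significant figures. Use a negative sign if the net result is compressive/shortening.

-1.09 mm

Internal axial forces (sectioning from the free end, tension +): N_CD = -18.3 kN, N_BC = -18.3 kN, N_AB = -6.1 kN.
A_AB = 393.1 mm².
A_BC = 126.7 mm².
A_CD = 692.8 mm².
δ_AB = -6100·641/(393.1·106000) = -0.09383 mm
δ_BC = -18300·632/(126.7·106000) = -0.8613 mm
δ_CD = -18300·546/(692.8·106000) = -0.1361 mm
δ = Σδ_i = -1.091 mm.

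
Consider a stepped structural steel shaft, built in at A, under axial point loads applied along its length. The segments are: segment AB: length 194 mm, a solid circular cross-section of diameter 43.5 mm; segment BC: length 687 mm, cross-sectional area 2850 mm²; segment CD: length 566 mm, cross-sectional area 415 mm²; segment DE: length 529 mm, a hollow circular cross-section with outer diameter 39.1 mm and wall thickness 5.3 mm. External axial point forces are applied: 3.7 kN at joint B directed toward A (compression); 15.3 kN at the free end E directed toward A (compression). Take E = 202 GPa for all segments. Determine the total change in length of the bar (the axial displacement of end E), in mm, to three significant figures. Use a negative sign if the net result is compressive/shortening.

Internal axial forces (sectioning from the free end, tension +): N_DE = -15.3 kN, N_CD = -15.3 kN, N_BC = -15.3 kN, N_AB = -19 kN.
A_AB = 1486 mm².
A_DE = 562.8 mm².
δ_AB = -19000·194/(1486·202000) = -0.01228 mm
δ_BC = -15300·687/(2850·202000) = -0.01826 mm
δ_CD = -15300·566/(415·202000) = -0.1033 mm
δ_DE = -15300·529/(562.8·202000) = -0.0712 mm
δ = Σδ_i = -0.205 mm.

-0.205 mm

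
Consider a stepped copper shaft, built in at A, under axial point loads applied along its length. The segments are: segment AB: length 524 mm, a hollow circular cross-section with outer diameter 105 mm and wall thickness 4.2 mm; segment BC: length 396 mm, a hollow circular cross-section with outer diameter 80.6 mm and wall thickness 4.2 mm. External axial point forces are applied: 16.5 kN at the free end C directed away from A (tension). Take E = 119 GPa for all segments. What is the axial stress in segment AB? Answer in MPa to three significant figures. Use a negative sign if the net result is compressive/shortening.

Internal axial forces (sectioning from the free end, tension +): N_BC = 16.5 kN, N_AB = 16.5 kN.
A_AB = 1330 mm².
σ_AB = N_AB/A_AB = 16500/1330 = 12.41 MPa.

12.4 MPa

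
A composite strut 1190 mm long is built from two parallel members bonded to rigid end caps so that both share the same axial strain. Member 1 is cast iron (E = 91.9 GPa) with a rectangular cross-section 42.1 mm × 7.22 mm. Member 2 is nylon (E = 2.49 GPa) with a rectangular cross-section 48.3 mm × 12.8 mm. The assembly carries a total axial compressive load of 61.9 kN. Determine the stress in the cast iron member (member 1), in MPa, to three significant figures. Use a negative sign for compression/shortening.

-193 MPa

A_1 = 304 mm².
A_2 = 618.2 mm².
Equal strain + equilibrium ⇒ each member carries load in proportion to AE: A₁E₁ = 27930000 N, A₂E₂ = 1539000 N, ΣAE = 29470000 N.
σ₁ = P·E₁/ΣAE = -61900·91900/29470000 = -193 MPa.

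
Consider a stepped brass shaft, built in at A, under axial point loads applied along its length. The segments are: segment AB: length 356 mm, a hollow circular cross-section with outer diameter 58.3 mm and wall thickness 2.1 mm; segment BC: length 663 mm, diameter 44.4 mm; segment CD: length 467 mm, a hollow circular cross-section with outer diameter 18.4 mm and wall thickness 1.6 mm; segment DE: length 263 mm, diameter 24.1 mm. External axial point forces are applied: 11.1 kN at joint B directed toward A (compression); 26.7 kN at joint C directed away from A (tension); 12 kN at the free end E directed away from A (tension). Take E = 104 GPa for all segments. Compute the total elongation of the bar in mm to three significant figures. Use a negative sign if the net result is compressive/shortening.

1.12 mm

Internal axial forces (sectioning from the free end, tension +): N_DE = 12 kN, N_CD = 12 kN, N_BC = 38.7 kN, N_AB = 27.6 kN.
A_AB = 370.8 mm².
A_BC = 1548 mm².
A_CD = 84.45 mm².
A_DE = 456.2 mm².
δ_AB = 27600·356/(370.8·104000) = 0.2548 mm
δ_BC = 38700·663/(1548·104000) = 0.1593 mm
δ_CD = 12000·467/(84.45·104000) = 0.6381 mm
δ_DE = 12000·263/(456.2·104000) = 0.06652 mm
δ = Σδ_i = 1.119 mm.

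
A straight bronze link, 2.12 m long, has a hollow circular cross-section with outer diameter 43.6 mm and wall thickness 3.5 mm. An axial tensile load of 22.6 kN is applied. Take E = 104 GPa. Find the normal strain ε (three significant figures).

A = 440.9 mm².
σ = N/A = 51.26 MPa; ε = σ/E = 51.26/104000 = 4.928e-04.

4.93e-04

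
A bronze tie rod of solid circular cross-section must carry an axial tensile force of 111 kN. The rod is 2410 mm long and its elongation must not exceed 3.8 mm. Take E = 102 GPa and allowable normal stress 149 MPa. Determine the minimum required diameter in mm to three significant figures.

30.8 mm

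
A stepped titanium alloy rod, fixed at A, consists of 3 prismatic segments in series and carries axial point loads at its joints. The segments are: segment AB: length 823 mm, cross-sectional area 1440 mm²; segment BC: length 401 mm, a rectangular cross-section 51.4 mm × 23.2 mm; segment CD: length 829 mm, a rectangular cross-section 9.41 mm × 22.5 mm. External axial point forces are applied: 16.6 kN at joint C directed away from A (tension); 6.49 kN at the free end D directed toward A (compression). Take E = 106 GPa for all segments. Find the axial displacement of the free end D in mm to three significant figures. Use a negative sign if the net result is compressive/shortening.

Internal axial forces (sectioning from the free end, tension +): N_CD = -6.49 kN, N_BC = 10.11 kN, N_AB = 10.11 kN.
A_BC = 1192 mm².
A_CD = 211.7 mm².
δ_AB = 10110·823/(1440·106000) = 0.05451 mm
δ_BC = 10110·401/(1192·106000) = 0.03207 mm
δ_CD = -6490·829/(211.7·106000) = -0.2397 mm
δ = Σδ_i = -0.1531 mm.

-0.153 mm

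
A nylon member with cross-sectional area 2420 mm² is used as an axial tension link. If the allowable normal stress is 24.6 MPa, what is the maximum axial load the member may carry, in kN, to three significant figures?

59.5 kN

P_max = σ_allow · A = 24.6 · 2420 = 59530 N = 59.53 kN.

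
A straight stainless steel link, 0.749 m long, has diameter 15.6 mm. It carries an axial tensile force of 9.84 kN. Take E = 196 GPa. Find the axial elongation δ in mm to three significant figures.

0.197 mm

A = 191.1 mm².
δ_mech = NL/(AE) = 9840·749/(191.1·196000) = 0.1967 mm.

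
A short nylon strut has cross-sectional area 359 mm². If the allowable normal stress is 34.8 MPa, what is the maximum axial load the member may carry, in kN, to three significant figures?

12.5 kN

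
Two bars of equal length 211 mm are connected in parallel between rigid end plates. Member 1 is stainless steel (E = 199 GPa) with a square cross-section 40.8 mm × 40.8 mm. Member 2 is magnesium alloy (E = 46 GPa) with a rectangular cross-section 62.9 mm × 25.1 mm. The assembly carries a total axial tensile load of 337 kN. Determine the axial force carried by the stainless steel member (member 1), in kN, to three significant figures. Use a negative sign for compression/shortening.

276 kN

A_1 = 1665 mm².
A_2 = 1579 mm².
Equal strain + equilibrium ⇒ each member carries load in proportion to AE: A₁E₁ = 331300000 N, A₂E₂ = 72620000 N, ΣAE = 403900000 N.
F₁ = P·A₁E₁/ΣAE = 337000·331300000/403900000 = 276400 N.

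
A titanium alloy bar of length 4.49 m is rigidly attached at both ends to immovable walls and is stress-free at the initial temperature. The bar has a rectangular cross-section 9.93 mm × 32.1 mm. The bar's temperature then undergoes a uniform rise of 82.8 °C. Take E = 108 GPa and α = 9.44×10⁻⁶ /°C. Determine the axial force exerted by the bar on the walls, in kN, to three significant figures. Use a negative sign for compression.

Free thermal expansion αLΔT = 9.44e-6 · 4490 · 82.8 = 3.51 mm.
The walls impose strain ε = −(3.51)/4490 = -7.8163e-04; σ = Eε = 108000 · -7.8163e-04 = -84.42 MPa.
Wall reaction R = σ·A = -84.42·318.8 = -26910 N = -26.91 kN.

-26.9 kN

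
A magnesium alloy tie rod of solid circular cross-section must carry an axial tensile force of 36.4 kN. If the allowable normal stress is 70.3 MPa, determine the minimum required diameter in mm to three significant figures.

Required area A ≥ P/σ_allow = 36400/70.3 = 517.8 mm².
For a solid circular section, d ≥ √(4A/π) = 25.68 mm.

25.7 mm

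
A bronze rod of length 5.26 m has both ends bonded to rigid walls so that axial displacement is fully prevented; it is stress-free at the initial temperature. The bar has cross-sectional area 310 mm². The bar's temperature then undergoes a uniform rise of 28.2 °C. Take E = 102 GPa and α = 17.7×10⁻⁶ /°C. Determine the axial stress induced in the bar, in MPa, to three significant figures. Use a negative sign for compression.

Free thermal expansion αLΔT = 17.7e-6 · 5260 · 28.2 = 2.625 mm.
The walls impose strain ε = −(2.625)/5260 = -4.9914e-04; σ = Eε = 102000 · -4.9914e-04 = -50.91 MPa.

-50.9 MPa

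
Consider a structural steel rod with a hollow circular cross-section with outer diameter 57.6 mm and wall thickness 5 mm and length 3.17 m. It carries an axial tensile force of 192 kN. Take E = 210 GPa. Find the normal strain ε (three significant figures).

0.00111

A = 826.2 mm².
σ = N/A = 232.4 MPa; ε = σ/E = 232.4/210000 = 1.107e-03.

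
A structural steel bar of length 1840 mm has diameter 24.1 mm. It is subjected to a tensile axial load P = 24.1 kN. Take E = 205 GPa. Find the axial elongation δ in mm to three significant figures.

A = 456.2 mm².
δ_mech = NL/(AE) = 24100·1840/(456.2·205000) = 0.4742 mm.

0.474 mm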